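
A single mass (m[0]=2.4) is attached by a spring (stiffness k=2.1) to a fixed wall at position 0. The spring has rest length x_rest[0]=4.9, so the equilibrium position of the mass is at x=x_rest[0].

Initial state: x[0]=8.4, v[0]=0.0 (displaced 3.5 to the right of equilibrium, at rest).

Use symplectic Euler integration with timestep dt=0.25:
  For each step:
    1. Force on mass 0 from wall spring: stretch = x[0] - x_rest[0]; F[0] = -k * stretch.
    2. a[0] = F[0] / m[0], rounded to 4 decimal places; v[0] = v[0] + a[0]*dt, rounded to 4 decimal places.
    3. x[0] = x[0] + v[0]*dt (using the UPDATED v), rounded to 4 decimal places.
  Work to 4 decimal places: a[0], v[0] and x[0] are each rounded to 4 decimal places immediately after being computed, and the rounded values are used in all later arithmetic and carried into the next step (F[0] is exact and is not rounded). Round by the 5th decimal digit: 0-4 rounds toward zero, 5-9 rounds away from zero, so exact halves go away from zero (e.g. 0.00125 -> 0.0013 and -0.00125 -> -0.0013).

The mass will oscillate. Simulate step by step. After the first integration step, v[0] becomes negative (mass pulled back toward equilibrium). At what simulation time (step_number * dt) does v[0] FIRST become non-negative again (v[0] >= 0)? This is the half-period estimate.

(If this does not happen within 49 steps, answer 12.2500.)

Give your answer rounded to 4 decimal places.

Step 0: x=[8.4000] v=[0.0000]
Step 1: x=[8.2086] v=[-0.7656]
Step 2: x=[7.8363] v=[-1.4894]
Step 3: x=[7.3034] v=[-2.1317]
Step 4: x=[6.6390] v=[-2.6575]
Step 5: x=[5.8795] v=[-3.0379]
Step 6: x=[5.0665] v=[-3.2522]
Step 7: x=[4.2444] v=[-3.2886]
Step 8: x=[3.4581] v=[-3.1452]
Step 9: x=[2.7507] v=[-2.8298]
Step 10: x=[2.1608] v=[-2.3597]
Step 11: x=[1.7207] v=[-1.7605]
Step 12: x=[1.4545] v=[-1.0650]
Step 13: x=[1.3767] v=[-0.3113]
Step 14: x=[1.4916] v=[0.4594]
First v>=0 after going negative at step 14, time=3.5000

Answer: 3.5000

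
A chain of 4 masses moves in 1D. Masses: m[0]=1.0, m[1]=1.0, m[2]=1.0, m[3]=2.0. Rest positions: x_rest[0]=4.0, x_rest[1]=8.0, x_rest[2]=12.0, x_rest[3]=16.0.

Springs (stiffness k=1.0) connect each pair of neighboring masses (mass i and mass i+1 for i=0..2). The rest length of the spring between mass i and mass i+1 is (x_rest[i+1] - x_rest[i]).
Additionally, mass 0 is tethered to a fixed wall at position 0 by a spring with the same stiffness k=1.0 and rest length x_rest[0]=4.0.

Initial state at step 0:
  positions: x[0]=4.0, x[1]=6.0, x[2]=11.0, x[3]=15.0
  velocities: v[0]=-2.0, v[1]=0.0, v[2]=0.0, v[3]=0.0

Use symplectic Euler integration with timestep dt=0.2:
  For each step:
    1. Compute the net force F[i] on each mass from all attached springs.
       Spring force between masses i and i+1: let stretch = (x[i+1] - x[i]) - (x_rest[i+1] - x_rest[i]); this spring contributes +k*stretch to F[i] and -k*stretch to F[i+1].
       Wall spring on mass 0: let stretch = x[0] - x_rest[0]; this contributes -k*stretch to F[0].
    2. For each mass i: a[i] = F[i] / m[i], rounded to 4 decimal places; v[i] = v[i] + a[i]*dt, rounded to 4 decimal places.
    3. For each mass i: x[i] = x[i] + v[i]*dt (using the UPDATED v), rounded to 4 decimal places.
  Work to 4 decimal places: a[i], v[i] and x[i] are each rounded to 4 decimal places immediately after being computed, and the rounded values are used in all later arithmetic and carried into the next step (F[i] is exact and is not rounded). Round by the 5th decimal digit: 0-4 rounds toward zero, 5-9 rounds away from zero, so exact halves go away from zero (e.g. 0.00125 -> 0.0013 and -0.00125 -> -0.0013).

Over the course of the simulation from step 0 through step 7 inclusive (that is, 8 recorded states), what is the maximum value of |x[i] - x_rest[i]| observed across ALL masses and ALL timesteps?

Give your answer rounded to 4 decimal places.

Answer: 2.4780

Derivation:
Step 0: x=[4.0000 6.0000 11.0000 15.0000] v=[-2.0000 0.0000 0.0000 0.0000]
Step 1: x=[3.5200 6.1200 10.9600 15.0000] v=[-2.4000 0.6000 -0.2000 0.0000]
Step 2: x=[3.0032 6.3296 10.8880 14.9992] v=[-2.5840 1.0480 -0.3600 -0.0040]
Step 3: x=[2.4993 6.5885 10.7981 14.9962] v=[-2.5194 1.2944 -0.4494 -0.0151]
Step 4: x=[2.0590 6.8522 10.7078 14.9892] v=[-2.2014 1.3185 -0.4517 -0.0349]
Step 5: x=[1.7281 7.0784 10.6345 14.9766] v=[-1.6546 1.1310 -0.3665 -0.0630]
Step 6: x=[1.5421 7.2328 10.5926 14.9572] v=[-0.9302 0.7722 -0.2093 -0.0972]
Step 7: x=[1.5220 7.2940 10.5909 14.9305] v=[-0.1005 0.3060 -0.0083 -0.1337]
Max displacement = 2.4780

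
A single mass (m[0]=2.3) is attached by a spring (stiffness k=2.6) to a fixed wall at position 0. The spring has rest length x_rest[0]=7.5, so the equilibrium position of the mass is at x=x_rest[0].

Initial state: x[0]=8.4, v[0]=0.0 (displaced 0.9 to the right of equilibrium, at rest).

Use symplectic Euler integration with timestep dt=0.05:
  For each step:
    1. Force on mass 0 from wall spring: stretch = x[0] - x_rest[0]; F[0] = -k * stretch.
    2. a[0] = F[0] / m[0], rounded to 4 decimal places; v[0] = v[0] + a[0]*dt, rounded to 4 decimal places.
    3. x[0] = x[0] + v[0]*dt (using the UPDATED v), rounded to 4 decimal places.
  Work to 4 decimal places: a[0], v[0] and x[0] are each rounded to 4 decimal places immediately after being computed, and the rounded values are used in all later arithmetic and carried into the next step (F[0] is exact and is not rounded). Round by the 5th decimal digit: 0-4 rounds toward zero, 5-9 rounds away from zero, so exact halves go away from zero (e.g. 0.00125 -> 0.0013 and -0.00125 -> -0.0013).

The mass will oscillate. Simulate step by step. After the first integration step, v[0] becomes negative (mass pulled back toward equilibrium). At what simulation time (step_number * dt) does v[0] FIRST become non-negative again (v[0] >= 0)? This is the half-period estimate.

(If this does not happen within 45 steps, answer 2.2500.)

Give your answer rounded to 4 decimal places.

Answer: 2.2500

Derivation:
Step 0: x=[8.4000] v=[0.0000]
Step 1: x=[8.3975] v=[-0.0509]
Step 2: x=[8.3924] v=[-0.1016]
Step 3: x=[8.3848] v=[-0.1520]
Step 4: x=[8.3747] v=[-0.2020]
Step 5: x=[8.3621] v=[-0.2514]
Step 6: x=[8.3471] v=[-0.3001]
Step 7: x=[8.3297] v=[-0.3480]
Step 8: x=[8.3100] v=[-0.3949]
Step 9: x=[8.2880] v=[-0.4407]
Step 10: x=[8.2637] v=[-0.4852]
Step 11: x=[8.2373] v=[-0.5284]
Step 12: x=[8.2088] v=[-0.5701]
Step 13: x=[8.1783] v=[-0.6102]
Step 14: x=[8.1459] v=[-0.6485]
Step 15: x=[8.1117] v=[-0.6850]
Step 16: x=[8.0757] v=[-0.7196]
Step 17: x=[8.0381] v=[-0.7521]
Step 18: x=[7.9990] v=[-0.7825]
Step 19: x=[7.9585] v=[-0.8107]
Step 20: x=[7.9167] v=[-0.8366]
Step 21: x=[7.8737] v=[-0.8602]
Step 22: x=[7.8296] v=[-0.8813]
Step 23: x=[7.7846] v=[-0.8999]
Step 24: x=[7.7388] v=[-0.9160]
Step 25: x=[7.6923] v=[-0.9295]
Step 26: x=[7.6453] v=[-0.9404]
Step 27: x=[7.5979] v=[-0.9486]
Step 28: x=[7.5502] v=[-0.9541]
Step 29: x=[7.5024] v=[-0.9569]
Step 30: x=[7.4546] v=[-0.9570]
Step 31: x=[7.4069] v=[-0.9544]
Step 32: x=[7.3594] v=[-0.9491]
Step 33: x=[7.3123] v=[-0.9412]
Step 34: x=[7.2658] v=[-0.9306]
Step 35: x=[7.2199] v=[-0.9174]
Step 36: x=[7.1748] v=[-0.9016]
Step 37: x=[7.1306] v=[-0.8832]
Step 38: x=[7.0875] v=[-0.8623]
Step 39: x=[7.0456] v=[-0.8390]
Step 40: x=[7.0049] v=[-0.8133]
Step 41: x=[6.9656] v=[-0.7853]
Step 42: x=[6.9278] v=[-0.7551]
Step 43: x=[6.8917] v=[-0.7228]
Step 44: x=[6.8573] v=[-0.6884]
Step 45: x=[6.8247] v=[-0.6521]
v[0] did not become non-negative within 45 steps; using fallback time=2.2500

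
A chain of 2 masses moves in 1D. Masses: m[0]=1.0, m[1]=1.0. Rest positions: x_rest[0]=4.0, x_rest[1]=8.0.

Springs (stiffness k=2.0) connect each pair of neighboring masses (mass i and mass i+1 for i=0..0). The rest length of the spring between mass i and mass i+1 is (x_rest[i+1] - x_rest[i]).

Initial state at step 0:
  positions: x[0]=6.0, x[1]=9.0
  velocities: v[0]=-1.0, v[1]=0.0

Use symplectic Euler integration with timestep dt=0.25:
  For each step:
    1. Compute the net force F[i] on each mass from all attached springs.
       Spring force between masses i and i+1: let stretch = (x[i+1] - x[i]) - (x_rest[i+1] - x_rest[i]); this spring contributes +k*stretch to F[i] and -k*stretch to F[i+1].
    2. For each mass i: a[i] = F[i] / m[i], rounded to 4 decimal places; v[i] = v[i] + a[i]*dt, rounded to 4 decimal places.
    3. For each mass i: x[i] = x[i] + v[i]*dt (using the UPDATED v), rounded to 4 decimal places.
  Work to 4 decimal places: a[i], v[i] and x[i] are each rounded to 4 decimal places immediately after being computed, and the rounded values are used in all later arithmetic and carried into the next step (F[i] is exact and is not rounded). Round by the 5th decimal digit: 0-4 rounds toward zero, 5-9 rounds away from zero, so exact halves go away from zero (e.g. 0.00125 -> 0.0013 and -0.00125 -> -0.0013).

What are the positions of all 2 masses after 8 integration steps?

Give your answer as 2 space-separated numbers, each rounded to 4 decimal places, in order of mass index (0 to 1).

Answer: 4.4935 8.5067

Derivation:
Step 0: x=[6.0000 9.0000] v=[-1.0000 0.0000]
Step 1: x=[5.6250 9.1250] v=[-1.5000 0.5000]
Step 2: x=[5.1875 9.3125] v=[-1.7500 0.7500]
Step 3: x=[4.7656 9.4844] v=[-1.6875 0.6875]
Step 4: x=[4.4336 9.5664] v=[-1.3281 0.3281]
Step 5: x=[4.2432 9.5068] v=[-0.7617 -0.2383]
Step 6: x=[4.2107 9.2893] v=[-0.1299 -0.8701]
Step 7: x=[4.3131 8.9370] v=[0.4094 -1.4094]
Step 8: x=[4.4935 8.5067] v=[0.7214 -1.7214]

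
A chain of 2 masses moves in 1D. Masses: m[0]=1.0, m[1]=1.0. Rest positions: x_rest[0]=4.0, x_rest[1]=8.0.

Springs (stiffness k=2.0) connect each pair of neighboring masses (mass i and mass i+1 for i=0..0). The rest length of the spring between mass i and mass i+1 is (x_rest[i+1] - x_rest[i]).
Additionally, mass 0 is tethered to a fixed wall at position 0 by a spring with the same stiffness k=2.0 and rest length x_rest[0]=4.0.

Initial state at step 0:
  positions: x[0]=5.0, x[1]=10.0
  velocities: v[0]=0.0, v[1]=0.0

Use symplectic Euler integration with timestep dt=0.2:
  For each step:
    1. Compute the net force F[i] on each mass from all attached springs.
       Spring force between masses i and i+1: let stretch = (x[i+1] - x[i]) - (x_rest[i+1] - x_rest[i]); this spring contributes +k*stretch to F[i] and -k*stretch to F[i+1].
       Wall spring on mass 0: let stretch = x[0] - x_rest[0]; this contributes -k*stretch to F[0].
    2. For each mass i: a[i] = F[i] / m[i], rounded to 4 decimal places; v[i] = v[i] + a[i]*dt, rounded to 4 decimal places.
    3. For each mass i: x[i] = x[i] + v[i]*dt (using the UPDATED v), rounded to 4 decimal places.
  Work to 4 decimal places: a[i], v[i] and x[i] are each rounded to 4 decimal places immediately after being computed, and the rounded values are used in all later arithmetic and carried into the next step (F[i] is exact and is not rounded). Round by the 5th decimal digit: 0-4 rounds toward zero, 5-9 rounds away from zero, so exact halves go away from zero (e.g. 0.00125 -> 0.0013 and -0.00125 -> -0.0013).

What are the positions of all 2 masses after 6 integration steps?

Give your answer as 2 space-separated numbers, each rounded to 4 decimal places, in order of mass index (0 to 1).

Step 0: x=[5.0000 10.0000] v=[0.0000 0.0000]
Step 1: x=[5.0000 9.9200] v=[0.0000 -0.4000]
Step 2: x=[4.9936 9.7664] v=[-0.0320 -0.7680]
Step 3: x=[4.9695 9.5510] v=[-0.1203 -1.0771]
Step 4: x=[4.9144 9.2891] v=[-0.2755 -1.3097]
Step 5: x=[4.8161 8.9972] v=[-0.4914 -1.4596]
Step 6: x=[4.6670 8.6908] v=[-0.7454 -1.5320]

Answer: 4.6670 8.6908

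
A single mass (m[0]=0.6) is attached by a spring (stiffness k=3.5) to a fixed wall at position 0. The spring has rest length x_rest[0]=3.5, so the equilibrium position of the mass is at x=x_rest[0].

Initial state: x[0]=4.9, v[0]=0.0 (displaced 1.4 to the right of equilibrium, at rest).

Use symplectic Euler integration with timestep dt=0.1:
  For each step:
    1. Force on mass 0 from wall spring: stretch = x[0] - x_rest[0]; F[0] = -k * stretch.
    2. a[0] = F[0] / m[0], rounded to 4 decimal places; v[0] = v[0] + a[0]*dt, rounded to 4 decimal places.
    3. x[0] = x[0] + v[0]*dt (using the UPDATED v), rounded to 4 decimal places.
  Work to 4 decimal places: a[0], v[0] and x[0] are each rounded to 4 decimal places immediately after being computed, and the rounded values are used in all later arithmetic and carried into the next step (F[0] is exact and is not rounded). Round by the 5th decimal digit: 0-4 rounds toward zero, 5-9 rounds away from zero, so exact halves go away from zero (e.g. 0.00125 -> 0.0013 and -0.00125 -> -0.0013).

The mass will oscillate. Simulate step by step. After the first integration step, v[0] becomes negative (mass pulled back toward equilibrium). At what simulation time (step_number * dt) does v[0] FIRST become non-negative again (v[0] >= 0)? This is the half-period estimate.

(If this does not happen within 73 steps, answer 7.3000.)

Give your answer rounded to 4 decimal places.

Answer: 1.3000

Derivation:
Step 0: x=[4.9000] v=[0.0000]
Step 1: x=[4.8183] v=[-0.8167]
Step 2: x=[4.6597] v=[-1.5857]
Step 3: x=[4.4335] v=[-2.2622]
Step 4: x=[4.1528] v=[-2.8067]
Step 5: x=[3.8341] v=[-3.1875]
Step 6: x=[3.4959] v=[-3.3824]
Step 7: x=[3.1579] v=[-3.3800]
Step 8: x=[2.8399] v=[-3.1804]
Step 9: x=[2.5604] v=[-2.7953]
Step 10: x=[2.3357] v=[-2.2472]
Step 11: x=[2.1789] v=[-1.5680]
Step 12: x=[2.0992] v=[-0.7974]
Step 13: x=[2.1012] v=[0.0197]
First v>=0 after going negative at step 13, time=1.3000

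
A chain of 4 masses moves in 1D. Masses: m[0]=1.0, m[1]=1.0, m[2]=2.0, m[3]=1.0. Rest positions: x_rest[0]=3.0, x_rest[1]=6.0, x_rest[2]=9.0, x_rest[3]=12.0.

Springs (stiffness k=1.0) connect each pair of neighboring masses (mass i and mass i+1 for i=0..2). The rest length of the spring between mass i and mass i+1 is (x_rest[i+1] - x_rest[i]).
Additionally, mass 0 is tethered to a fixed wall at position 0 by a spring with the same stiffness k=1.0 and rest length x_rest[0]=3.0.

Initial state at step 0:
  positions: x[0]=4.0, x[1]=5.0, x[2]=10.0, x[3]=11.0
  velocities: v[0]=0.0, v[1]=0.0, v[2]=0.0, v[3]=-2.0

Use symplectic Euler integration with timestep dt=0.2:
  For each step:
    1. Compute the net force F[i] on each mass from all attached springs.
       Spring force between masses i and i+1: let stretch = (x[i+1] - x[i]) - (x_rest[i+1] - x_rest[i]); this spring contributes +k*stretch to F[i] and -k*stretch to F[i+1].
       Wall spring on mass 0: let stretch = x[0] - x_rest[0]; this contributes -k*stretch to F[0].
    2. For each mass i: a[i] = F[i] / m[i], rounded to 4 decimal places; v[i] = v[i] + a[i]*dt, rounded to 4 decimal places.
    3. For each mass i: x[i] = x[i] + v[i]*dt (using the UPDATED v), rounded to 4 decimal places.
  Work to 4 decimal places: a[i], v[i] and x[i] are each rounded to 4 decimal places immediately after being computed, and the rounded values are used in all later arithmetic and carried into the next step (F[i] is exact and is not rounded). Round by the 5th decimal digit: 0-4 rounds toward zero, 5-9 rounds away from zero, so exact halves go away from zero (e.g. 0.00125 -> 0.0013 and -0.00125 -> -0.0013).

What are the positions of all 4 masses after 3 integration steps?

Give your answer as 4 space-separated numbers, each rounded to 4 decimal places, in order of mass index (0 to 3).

Answer: 3.3579 5.8583 9.5278 10.3116

Derivation:
Step 0: x=[4.0000 5.0000 10.0000 11.0000] v=[0.0000 0.0000 0.0000 -2.0000]
Step 1: x=[3.8800 5.1600 9.9200 10.6800] v=[-0.6000 0.8000 -0.4000 -1.6000]
Step 2: x=[3.6560 5.4592 9.7600 10.4496] v=[-1.1200 1.4960 -0.8000 -1.1520]
Step 3: x=[3.3579 5.8583 9.5278 10.3116] v=[-1.4906 1.9955 -1.1611 -0.6899]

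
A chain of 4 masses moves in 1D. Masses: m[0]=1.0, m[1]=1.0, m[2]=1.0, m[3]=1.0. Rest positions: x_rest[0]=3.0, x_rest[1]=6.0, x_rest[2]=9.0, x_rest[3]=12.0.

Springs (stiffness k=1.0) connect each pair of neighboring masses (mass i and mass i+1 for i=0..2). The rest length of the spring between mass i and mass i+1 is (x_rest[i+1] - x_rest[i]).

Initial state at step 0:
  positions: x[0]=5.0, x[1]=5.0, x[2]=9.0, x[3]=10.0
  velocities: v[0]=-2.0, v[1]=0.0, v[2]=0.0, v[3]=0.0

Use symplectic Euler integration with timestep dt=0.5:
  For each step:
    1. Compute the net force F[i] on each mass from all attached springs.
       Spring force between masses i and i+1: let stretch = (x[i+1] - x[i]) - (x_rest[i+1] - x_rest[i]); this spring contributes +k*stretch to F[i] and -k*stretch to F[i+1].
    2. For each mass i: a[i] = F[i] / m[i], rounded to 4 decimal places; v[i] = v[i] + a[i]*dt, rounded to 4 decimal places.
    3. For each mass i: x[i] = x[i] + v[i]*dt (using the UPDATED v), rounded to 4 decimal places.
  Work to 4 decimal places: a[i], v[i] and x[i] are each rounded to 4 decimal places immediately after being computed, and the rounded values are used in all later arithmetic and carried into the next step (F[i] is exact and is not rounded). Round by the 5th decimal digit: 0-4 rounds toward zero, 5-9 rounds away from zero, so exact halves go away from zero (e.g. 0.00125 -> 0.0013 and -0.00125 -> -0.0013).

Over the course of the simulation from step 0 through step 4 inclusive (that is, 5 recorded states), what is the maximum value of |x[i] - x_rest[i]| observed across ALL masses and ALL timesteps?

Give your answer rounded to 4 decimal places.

Step 0: x=[5.0000 5.0000 9.0000 10.0000] v=[-2.0000 0.0000 0.0000 0.0000]
Step 1: x=[3.2500 6.0000 8.2500 10.5000] v=[-3.5000 2.0000 -1.5000 1.0000]
Step 2: x=[1.4375 6.8750 7.5000 11.1875] v=[-3.6250 1.7500 -1.5000 1.3750]
Step 3: x=[0.2344 6.5469 7.5157 11.7032] v=[-2.4063 -0.6563 0.0313 1.0313]
Step 4: x=[-0.1407 4.8828 8.3361 11.9220] v=[-0.7501 -3.3282 1.6407 0.4376]
Max displacement = 3.1407

Answer: 3.1407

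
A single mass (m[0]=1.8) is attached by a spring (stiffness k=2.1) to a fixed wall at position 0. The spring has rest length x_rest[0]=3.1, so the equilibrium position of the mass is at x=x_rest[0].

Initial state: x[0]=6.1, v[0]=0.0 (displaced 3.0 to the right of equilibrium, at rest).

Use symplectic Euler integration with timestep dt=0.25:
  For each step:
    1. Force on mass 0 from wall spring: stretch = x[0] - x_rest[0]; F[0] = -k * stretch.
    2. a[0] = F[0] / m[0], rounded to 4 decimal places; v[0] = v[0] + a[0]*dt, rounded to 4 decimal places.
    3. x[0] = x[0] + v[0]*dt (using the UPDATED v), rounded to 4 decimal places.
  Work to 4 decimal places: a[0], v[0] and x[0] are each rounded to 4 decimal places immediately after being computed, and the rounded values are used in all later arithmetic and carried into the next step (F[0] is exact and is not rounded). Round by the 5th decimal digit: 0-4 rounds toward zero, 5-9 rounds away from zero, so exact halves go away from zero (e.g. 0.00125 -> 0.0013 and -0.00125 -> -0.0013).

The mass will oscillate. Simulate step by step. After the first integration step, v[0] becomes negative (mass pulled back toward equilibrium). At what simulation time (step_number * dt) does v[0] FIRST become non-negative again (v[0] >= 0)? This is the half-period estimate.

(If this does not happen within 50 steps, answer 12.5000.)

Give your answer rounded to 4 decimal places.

Step 0: x=[6.1000] v=[0.0000]
Step 1: x=[5.8813] v=[-0.8750]
Step 2: x=[5.4598] v=[-1.6862]
Step 3: x=[4.8662] v=[-2.3745]
Step 4: x=[4.1438] v=[-2.8897]
Step 5: x=[3.3453] v=[-3.1942]
Step 6: x=[2.5289] v=[-3.2658]
Step 7: x=[1.7541] v=[-3.0992]
Step 8: x=[1.0774] v=[-2.7067]
Step 9: x=[0.5482] v=[-2.1168]
Step 10: x=[0.2051] v=[-1.3725]
Step 11: x=[0.0731] v=[-0.5282]
Step 12: x=[0.1618] v=[0.3547]
First v>=0 after going negative at step 12, time=3.0000

Answer: 3.0000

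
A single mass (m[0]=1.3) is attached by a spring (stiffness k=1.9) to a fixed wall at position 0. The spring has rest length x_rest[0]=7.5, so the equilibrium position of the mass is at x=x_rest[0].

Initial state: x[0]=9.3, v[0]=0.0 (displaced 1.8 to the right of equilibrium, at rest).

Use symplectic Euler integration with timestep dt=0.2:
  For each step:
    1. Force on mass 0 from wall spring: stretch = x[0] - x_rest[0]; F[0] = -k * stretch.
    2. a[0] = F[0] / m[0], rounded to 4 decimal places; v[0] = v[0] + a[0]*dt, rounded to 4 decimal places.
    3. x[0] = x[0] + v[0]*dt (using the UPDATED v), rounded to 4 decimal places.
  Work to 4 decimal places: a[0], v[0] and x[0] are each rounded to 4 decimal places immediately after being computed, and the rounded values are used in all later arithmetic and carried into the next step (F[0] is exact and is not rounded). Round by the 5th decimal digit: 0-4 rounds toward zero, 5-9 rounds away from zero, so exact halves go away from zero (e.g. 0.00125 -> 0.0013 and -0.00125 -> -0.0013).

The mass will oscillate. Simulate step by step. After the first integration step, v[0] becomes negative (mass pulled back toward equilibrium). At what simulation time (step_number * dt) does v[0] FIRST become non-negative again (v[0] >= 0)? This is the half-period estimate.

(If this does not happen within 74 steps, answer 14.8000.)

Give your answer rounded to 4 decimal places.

Step 0: x=[9.3000] v=[0.0000]
Step 1: x=[9.1948] v=[-0.5262]
Step 2: x=[8.9905] v=[-1.0216]
Step 3: x=[8.6990] v=[-1.4573]
Step 4: x=[8.3374] v=[-1.8078]
Step 5: x=[7.9269] v=[-2.0526]
Step 6: x=[7.4914] v=[-2.1774]
Step 7: x=[7.0564] v=[-2.1749]
Step 8: x=[6.6474] v=[-2.0452]
Step 9: x=[6.2882] v=[-1.7960]
Step 10: x=[5.9998] v=[-1.4418]
Step 11: x=[5.7991] v=[-1.0033]
Step 12: x=[5.6979] v=[-0.5061]
Step 13: x=[5.7020] v=[0.0207]
First v>=0 after going negative at step 13, time=2.6000

Answer: 2.6000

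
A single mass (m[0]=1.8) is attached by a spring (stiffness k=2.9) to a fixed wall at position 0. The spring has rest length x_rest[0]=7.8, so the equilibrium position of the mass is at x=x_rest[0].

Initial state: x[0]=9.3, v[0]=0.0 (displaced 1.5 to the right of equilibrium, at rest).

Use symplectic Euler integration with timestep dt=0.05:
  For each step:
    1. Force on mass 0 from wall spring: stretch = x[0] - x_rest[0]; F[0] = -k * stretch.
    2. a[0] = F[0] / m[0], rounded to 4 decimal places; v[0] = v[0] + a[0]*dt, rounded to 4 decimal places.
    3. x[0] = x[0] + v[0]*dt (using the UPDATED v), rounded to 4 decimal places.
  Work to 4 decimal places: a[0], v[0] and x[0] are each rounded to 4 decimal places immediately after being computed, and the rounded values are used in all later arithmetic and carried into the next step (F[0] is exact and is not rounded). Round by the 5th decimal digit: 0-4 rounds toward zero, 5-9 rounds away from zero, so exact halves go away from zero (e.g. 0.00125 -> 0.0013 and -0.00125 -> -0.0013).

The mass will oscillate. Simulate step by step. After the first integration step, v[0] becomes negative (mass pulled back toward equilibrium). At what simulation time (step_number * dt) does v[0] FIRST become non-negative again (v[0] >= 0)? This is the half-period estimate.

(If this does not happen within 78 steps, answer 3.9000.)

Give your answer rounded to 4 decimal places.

Step 0: x=[9.3000] v=[0.0000]
Step 1: x=[9.2940] v=[-0.1208]
Step 2: x=[9.2819] v=[-0.2412]
Step 3: x=[9.2639] v=[-0.3606]
Step 4: x=[9.2400] v=[-0.4785]
Step 5: x=[9.2103] v=[-0.5945]
Step 6: x=[9.1749] v=[-0.7081]
Step 7: x=[9.1340] v=[-0.8189]
Step 8: x=[9.0877] v=[-0.9264]
Step 9: x=[9.0362] v=[-1.0301]
Step 10: x=[8.9797] v=[-1.1297]
Step 11: x=[8.9185] v=[-1.2247]
Step 12: x=[8.8528] v=[-1.3148]
Step 13: x=[8.7828] v=[-1.3996]
Step 14: x=[8.7089] v=[-1.4788]
Step 15: x=[8.6313] v=[-1.5520]
Step 16: x=[8.5504] v=[-1.6190]
Step 17: x=[8.4664] v=[-1.6795]
Step 18: x=[8.3797] v=[-1.7332]
Step 19: x=[8.2907] v=[-1.7799]
Step 20: x=[8.1997] v=[-1.8194]
Step 21: x=[8.1071] v=[-1.8516]
Step 22: x=[8.0133] v=[-1.8763]
Step 23: x=[7.9186] v=[-1.8935]
Step 24: x=[7.8234] v=[-1.9031]
Step 25: x=[7.7282] v=[-1.9050]
Step 26: x=[7.6332] v=[-1.8992]
Step 27: x=[7.5389] v=[-1.8858]
Step 28: x=[7.4457] v=[-1.8648]
Step 29: x=[7.3539] v=[-1.8363]
Step 30: x=[7.2639] v=[-1.8004]
Step 31: x=[7.1760] v=[-1.7572]
Step 32: x=[7.0907] v=[-1.7069]
Step 33: x=[7.0082] v=[-1.6498]
Step 34: x=[6.9289] v=[-1.5860]
Step 35: x=[6.8531] v=[-1.5158]
Step 36: x=[6.7811] v=[-1.4395]
Step 37: x=[6.7132] v=[-1.3574]
Step 38: x=[6.6497] v=[-1.2699]
Step 39: x=[6.5908] v=[-1.1772]
Step 40: x=[6.5368] v=[-1.0798]
Step 41: x=[6.4879] v=[-0.9780]
Step 42: x=[6.4443] v=[-0.8723]
Step 43: x=[6.4061] v=[-0.7631]
Step 44: x=[6.3736] v=[-0.6508]
Step 45: x=[6.3468] v=[-0.5359]
Step 46: x=[6.3259] v=[-0.4188]
Step 47: x=[6.3109] v=[-0.3001]
Step 48: x=[6.3019] v=[-0.1801]
Step 49: x=[6.2989] v=[-0.0594]
Step 50: x=[6.3020] v=[0.0615]
First v>=0 after going negative at step 50, time=2.5000

Answer: 2.5000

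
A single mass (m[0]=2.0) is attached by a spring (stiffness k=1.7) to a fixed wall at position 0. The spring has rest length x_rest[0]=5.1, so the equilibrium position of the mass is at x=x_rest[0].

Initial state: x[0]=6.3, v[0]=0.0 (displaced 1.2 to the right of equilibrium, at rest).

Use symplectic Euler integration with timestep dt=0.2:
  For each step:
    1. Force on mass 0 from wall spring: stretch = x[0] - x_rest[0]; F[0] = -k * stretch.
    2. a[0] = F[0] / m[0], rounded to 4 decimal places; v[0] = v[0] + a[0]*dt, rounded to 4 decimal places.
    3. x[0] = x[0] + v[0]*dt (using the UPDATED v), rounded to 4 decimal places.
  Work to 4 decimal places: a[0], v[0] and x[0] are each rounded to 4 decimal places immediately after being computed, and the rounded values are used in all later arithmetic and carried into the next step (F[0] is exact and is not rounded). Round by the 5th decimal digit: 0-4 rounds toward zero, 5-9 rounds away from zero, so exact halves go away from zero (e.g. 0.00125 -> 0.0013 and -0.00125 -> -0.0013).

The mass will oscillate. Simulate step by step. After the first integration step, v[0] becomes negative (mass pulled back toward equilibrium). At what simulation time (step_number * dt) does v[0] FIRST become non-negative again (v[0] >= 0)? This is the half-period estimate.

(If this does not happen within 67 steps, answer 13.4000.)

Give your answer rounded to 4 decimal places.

Answer: 3.6000

Derivation:
Step 0: x=[6.3000] v=[0.0000]
Step 1: x=[6.2592] v=[-0.2040]
Step 2: x=[6.1790] v=[-0.4011]
Step 3: x=[6.0621] v=[-0.5845]
Step 4: x=[5.9125] v=[-0.7481]
Step 5: x=[5.7353] v=[-0.8862]
Step 6: x=[5.5365] v=[-0.9942]
Step 7: x=[5.3228] v=[-1.0684]
Step 8: x=[5.1015] v=[-1.1063]
Step 9: x=[4.8802] v=[-1.1066]
Step 10: x=[4.6664] v=[-1.0692]
Step 11: x=[4.4673] v=[-0.9955]
Step 12: x=[4.2897] v=[-0.8879]
Step 13: x=[4.1397] v=[-0.7501]
Step 14: x=[4.0223] v=[-0.5868]
Step 15: x=[3.9416] v=[-0.4036]
Step 16: x=[3.9003] v=[-0.2067]
Step 17: x=[3.8997] v=[-0.0028]
Step 18: x=[3.9400] v=[0.2013]
First v>=0 after going negative at step 18, time=3.6000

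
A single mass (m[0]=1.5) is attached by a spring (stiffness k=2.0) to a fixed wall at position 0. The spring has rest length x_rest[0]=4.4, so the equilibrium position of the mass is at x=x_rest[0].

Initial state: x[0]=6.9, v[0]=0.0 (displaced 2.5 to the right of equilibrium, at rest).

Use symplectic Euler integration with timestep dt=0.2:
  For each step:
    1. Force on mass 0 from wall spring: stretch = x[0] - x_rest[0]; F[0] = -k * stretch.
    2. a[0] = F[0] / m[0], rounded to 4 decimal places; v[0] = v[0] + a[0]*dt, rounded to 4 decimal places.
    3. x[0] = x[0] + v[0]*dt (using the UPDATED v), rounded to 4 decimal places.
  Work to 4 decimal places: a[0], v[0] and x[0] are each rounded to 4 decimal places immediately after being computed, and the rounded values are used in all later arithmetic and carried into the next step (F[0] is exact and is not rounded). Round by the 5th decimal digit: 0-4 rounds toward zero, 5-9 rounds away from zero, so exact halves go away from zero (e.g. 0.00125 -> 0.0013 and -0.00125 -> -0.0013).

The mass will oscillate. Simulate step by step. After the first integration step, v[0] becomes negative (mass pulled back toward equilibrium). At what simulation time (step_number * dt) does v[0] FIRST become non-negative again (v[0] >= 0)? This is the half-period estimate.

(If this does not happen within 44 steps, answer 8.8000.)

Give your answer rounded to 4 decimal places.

Answer: 2.8000

Derivation:
Step 0: x=[6.9000] v=[0.0000]
Step 1: x=[6.7667] v=[-0.6667]
Step 2: x=[6.5071] v=[-1.2978]
Step 3: x=[6.1352] v=[-1.8597]
Step 4: x=[5.6707] v=[-2.3224]
Step 5: x=[5.1384] v=[-2.6613]
Step 6: x=[4.5668] v=[-2.8582]
Step 7: x=[3.9863] v=[-2.9027]
Step 8: x=[3.4278] v=[-2.7924]
Step 9: x=[2.9212] v=[-2.5331]
Step 10: x=[2.4934] v=[-2.1388]
Step 11: x=[2.1673] v=[-1.6304]
Step 12: x=[1.9603] v=[-1.0350]
Step 13: x=[1.8834] v=[-0.3844]
Step 14: x=[1.9407] v=[0.2867]
First v>=0 after going negative at step 14, time=2.8000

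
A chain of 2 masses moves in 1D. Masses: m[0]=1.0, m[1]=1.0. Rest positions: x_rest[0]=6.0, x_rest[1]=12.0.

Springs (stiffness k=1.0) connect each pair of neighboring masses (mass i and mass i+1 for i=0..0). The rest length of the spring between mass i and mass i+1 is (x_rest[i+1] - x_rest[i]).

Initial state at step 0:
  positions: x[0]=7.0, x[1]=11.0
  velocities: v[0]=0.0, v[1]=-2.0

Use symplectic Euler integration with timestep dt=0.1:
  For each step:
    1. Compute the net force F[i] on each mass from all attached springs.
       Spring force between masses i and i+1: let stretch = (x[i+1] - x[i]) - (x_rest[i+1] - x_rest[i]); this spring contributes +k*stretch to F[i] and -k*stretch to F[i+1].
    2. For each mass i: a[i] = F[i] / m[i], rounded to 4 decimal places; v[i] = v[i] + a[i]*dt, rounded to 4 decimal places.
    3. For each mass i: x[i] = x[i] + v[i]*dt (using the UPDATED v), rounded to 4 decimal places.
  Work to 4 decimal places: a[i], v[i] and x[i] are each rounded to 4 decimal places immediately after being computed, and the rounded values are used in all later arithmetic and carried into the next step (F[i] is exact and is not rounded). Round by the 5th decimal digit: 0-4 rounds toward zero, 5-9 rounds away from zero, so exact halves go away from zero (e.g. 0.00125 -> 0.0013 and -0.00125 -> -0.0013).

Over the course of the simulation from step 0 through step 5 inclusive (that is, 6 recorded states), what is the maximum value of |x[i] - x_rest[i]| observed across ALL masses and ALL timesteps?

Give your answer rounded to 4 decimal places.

Answer: 1.6745

Derivation:
Step 0: x=[7.0000 11.0000] v=[0.0000 -2.0000]
Step 1: x=[6.9800 10.8200] v=[-0.2000 -1.8000]
Step 2: x=[6.9384 10.6616] v=[-0.4160 -1.5840]
Step 3: x=[6.8740 10.5260] v=[-0.6437 -1.3563]
Step 4: x=[6.7862 10.4139] v=[-0.8785 -1.1215]
Step 5: x=[6.6746 10.3255] v=[-1.1157 -0.8843]
Max displacement = 1.6745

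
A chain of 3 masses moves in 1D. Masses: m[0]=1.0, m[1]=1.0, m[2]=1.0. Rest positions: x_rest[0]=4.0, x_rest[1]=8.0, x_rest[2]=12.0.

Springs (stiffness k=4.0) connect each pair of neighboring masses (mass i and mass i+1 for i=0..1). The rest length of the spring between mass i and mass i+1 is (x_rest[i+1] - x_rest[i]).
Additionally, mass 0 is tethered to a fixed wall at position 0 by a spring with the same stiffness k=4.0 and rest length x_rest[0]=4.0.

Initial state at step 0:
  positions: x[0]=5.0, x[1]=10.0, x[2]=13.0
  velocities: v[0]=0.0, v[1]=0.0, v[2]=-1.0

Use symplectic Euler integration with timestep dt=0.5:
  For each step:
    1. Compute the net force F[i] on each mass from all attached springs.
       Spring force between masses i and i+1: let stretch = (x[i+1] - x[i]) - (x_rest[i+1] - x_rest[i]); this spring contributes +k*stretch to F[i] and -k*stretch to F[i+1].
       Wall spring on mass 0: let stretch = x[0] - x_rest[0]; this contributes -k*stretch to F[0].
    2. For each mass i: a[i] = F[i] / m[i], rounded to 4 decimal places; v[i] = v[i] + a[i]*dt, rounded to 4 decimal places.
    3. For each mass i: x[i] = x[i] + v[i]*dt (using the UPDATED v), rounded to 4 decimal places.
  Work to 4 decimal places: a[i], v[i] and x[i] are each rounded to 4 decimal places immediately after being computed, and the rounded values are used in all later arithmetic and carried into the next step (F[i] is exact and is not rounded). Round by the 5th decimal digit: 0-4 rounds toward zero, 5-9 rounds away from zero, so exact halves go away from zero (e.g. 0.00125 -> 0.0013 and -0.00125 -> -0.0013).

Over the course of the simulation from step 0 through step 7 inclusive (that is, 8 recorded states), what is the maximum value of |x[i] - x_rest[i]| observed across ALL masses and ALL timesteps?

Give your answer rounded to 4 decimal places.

Step 0: x=[5.0000 10.0000 13.0000] v=[0.0000 0.0000 -1.0000]
Step 1: x=[5.0000 8.0000 13.5000] v=[0.0000 -4.0000 1.0000]
Step 2: x=[3.0000 8.5000 12.5000] v=[-4.0000 1.0000 -2.0000]
Step 3: x=[3.5000 7.5000 11.5000] v=[1.0000 -2.0000 -2.0000]
Step 4: x=[4.5000 6.5000 10.5000] v=[2.0000 -2.0000 -2.0000]
Step 5: x=[3.0000 7.5000 9.5000] v=[-3.0000 2.0000 -2.0000]
Step 6: x=[3.0000 6.0000 10.5000] v=[0.0000 -3.0000 2.0000]
Step 7: x=[3.0000 6.0000 11.0000] v=[0.0000 0.0000 1.0000]
Max displacement = 2.5000

Answer: 2.5000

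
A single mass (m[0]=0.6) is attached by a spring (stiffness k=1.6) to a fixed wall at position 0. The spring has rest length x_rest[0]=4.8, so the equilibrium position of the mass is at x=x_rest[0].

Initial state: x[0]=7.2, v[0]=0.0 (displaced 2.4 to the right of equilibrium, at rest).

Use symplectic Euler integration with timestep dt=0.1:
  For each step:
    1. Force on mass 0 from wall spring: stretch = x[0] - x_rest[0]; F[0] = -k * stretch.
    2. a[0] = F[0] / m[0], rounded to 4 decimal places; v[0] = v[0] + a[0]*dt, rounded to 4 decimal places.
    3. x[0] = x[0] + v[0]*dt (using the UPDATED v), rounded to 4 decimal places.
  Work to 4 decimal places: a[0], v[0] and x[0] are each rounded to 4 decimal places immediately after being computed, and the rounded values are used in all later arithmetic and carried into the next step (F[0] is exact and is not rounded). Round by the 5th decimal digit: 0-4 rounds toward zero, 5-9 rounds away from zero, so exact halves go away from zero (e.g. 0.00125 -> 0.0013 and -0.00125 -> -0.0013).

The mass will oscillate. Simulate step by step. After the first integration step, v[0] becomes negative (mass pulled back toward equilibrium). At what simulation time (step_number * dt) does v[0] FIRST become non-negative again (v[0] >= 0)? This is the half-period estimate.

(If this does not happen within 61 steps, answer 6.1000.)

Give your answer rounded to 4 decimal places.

Step 0: x=[7.2000] v=[0.0000]
Step 1: x=[7.1360] v=[-0.6400]
Step 2: x=[7.0097] v=[-1.2629]
Step 3: x=[6.8245] v=[-1.8522]
Step 4: x=[6.5853] v=[-2.3921]
Step 5: x=[6.2985] v=[-2.8682]
Step 6: x=[5.9717] v=[-3.2678]
Step 7: x=[5.6137] v=[-3.5803]
Step 8: x=[5.2340] v=[-3.7973]
Step 9: x=[4.8427] v=[-3.9130]
Step 10: x=[4.4503] v=[-3.9244]
Step 11: x=[4.0672] v=[-3.8312]
Step 12: x=[3.7036] v=[-3.6358]
Step 13: x=[3.3693] v=[-3.3434]
Step 14: x=[3.0731] v=[-2.9619]
Step 15: x=[2.8230] v=[-2.5014]
Step 16: x=[2.6256] v=[-1.9742]
Step 17: x=[2.4862] v=[-1.3944]
Step 18: x=[2.4085] v=[-0.7774]
Step 19: x=[2.3945] v=[-0.1397]
Step 20: x=[2.4447] v=[0.5018]
First v>=0 after going negative at step 20, time=2.0000

Answer: 2.0000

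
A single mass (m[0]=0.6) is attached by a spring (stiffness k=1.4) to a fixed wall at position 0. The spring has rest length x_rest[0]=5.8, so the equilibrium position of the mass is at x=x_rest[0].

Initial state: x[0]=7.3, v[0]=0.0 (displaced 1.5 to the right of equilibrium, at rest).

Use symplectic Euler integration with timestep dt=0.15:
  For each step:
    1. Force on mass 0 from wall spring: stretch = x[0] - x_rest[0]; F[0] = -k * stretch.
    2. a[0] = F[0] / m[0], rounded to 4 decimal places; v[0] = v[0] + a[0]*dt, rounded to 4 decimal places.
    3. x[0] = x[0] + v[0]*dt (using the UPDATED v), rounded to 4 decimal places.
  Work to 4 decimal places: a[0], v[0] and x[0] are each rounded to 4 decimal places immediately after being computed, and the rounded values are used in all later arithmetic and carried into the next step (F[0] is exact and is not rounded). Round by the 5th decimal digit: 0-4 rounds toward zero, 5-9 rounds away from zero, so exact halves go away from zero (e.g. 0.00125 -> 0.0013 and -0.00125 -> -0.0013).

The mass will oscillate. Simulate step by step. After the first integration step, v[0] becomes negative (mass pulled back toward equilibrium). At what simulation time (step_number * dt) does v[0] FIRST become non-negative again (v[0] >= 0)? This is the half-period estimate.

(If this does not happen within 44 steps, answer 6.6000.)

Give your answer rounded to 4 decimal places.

Step 0: x=[7.3000] v=[0.0000]
Step 1: x=[7.2213] v=[-0.5250]
Step 2: x=[7.0679] v=[-1.0225]
Step 3: x=[6.8480] v=[-1.4663]
Step 4: x=[6.5730] v=[-1.8331]
Step 5: x=[6.2574] v=[-2.1037]
Step 6: x=[5.9178] v=[-2.2638]
Step 7: x=[5.5721] v=[-2.3050]
Step 8: x=[5.2383] v=[-2.2252]
Step 9: x=[4.9340] v=[-2.0286]
Step 10: x=[4.6752] v=[-1.7255]
Step 11: x=[4.4754] v=[-1.3318]
Step 12: x=[4.3452] v=[-0.8682]
Step 13: x=[4.2914] v=[-0.3590]
Step 14: x=[4.3168] v=[0.1690]
First v>=0 after going negative at step 14, time=2.1000

Answer: 2.1000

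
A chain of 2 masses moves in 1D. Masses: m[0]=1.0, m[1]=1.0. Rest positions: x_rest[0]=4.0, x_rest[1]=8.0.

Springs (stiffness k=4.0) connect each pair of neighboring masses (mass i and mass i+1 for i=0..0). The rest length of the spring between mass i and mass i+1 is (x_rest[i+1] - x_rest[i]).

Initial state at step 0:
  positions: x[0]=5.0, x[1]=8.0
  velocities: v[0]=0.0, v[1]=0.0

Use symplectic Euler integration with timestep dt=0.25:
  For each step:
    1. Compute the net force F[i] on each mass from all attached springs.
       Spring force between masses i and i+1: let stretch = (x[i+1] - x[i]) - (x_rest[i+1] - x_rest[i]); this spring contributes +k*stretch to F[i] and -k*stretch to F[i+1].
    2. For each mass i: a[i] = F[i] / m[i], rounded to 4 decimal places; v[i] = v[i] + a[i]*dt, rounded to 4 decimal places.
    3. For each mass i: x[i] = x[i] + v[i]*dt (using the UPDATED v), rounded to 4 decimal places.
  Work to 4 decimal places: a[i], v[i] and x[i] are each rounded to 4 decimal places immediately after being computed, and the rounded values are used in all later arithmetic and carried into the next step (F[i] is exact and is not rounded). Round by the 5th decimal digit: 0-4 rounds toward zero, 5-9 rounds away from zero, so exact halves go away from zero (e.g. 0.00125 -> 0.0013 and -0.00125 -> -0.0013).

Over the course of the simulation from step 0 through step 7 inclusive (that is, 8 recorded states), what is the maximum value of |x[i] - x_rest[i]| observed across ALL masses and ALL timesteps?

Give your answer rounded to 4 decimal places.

Step 0: x=[5.0000 8.0000] v=[0.0000 0.0000]
Step 1: x=[4.7500 8.2500] v=[-1.0000 1.0000]
Step 2: x=[4.3750 8.6250] v=[-1.5000 1.5000]
Step 3: x=[4.0625 8.9375] v=[-1.2500 1.2500]
Step 4: x=[3.9688 9.0313] v=[-0.3750 0.3750]
Step 5: x=[4.1407 8.8594] v=[0.6875 -0.6875]
Step 6: x=[4.4923 8.5079] v=[1.4062 -1.4062]
Step 7: x=[4.8478 8.1525] v=[1.4218 -1.4218]
Max displacement = 1.0313

Answer: 1.0313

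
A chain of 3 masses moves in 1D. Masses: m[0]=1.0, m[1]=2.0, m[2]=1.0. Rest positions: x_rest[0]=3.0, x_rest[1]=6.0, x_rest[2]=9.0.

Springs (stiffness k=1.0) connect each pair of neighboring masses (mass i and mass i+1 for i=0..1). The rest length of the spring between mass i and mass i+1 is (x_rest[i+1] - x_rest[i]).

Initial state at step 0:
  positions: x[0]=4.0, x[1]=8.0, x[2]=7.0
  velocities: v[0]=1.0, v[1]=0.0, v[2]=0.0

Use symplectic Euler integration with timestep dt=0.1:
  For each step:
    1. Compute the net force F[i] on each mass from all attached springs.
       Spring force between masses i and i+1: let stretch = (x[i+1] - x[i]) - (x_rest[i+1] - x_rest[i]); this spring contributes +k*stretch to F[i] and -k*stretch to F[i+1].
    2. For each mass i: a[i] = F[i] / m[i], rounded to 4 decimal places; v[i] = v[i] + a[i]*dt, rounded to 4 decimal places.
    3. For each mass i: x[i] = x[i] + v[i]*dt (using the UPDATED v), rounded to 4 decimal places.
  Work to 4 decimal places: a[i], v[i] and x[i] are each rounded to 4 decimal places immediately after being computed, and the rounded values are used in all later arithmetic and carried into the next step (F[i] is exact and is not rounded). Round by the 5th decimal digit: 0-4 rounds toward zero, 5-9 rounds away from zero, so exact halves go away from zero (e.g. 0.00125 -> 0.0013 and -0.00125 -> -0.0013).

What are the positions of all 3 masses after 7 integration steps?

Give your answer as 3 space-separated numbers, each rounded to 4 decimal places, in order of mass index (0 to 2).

Step 0: x=[4.0000 8.0000 7.0000] v=[1.0000 0.0000 0.0000]
Step 1: x=[4.1100 7.9750 7.0400] v=[1.1000 -0.2500 0.4000]
Step 2: x=[4.2287 7.9260 7.1194] v=[1.1865 -0.4900 0.7935]
Step 3: x=[4.3543 7.8545 7.2368] v=[1.2562 -0.7152 1.1742]
Step 4: x=[4.4849 7.7624 7.3904] v=[1.3062 -0.9211 1.5360]
Step 5: x=[4.6183 7.6520 7.5777] v=[1.3340 -1.1036 1.8732]
Step 6: x=[4.7520 7.5261 7.7958] v=[1.3374 -1.2590 2.1806]
Step 7: x=[4.8835 7.3877 8.0412] v=[1.3148 -1.3842 2.4536]

Answer: 4.8835 7.3877 8.0412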